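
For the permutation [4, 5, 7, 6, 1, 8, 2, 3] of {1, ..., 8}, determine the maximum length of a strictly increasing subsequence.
4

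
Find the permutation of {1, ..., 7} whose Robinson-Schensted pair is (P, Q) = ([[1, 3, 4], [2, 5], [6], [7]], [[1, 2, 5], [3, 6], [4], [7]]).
2 7 3 1 6 5 4

Reverse the RSK construction: for i from n down to 1, find the cell of Q containing i, remove the entry at that cell from P, and reverse-bump it up through P; the value ejected from row 1 is w(i).

Step i=7: Q has 7 at row 4, column 1; remove 7 from row 4 of P and reverse-bump: 7 enters row 3 and ejects 6; 6 enters row 2 and ejects 5; 5 enters row 1 and ejects 4. So w(7) = 4. P is now [[1, 3, 5], [2, 6], [7]].
Step i=6: Q has 6 at row 2, column 2; remove 6 from row 2 of P and reverse-bump: 6 enters row 1 and ejects 5. So w(6) = 5. P is now [[1, 3, 6], [2], [7]].
Step i=5: Q has 5 at row 1, column 3; remove that cell from P, ejecting 6. So w(5) = 6. P is now [[1, 3], [2], [7]].
Step i=4: Q has 4 at row 3, column 1; remove 7 from row 3 of P and reverse-bump: 7 enters row 2 and ejects 2; 2 enters row 1 and ejects 1. So w(4) = 1. P is now [[2, 3], [7]].
Step i=3: Q has 3 at row 2, column 1; remove 7 from row 2 of P and reverse-bump: 7 enters row 1 and ejects 3. So w(3) = 3. P is now [[2, 7]].
Step i=2: Q has 2 at row 1, column 2; remove that cell from P, ejecting 7. So w(2) = 7. P is now [[2]].
Step i=1: Q has 1 at row 1, column 1; remove that cell from P, ejecting 2. So w(1) = 2. P is now [].

So w = 2 7 3 1 6 5 4.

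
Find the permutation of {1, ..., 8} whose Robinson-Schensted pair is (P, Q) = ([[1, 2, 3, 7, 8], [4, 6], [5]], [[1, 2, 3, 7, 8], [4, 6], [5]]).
1 5 6 4 2 3 7 8

Reverse the RSK construction: for i from n down to 1, find the cell of Q containing i, remove the entry at that cell from P, and reverse-bump it up through P; the value ejected from row 1 is w(i).

Step i=8: Q has 8 at row 1, column 5; remove that cell from P, ejecting 8. So w(8) = 8. P is now [[1, 2, 3, 7], [4, 6], [5]].
Step i=7: Q has 7 at row 1, column 4; remove that cell from P, ejecting 7. So w(7) = 7. P is now [[1, 2, 3], [4, 6], [5]].
Step i=6: Q has 6 at row 2, column 2; remove 6 from row 2 of P and reverse-bump: 6 enters row 1 and ejects 3. So w(6) = 3. P is now [[1, 2, 6], [4], [5]].
Step i=5: Q has 5 at row 3, column 1; remove 5 from row 3 of P and reverse-bump: 5 enters row 2 and ejects 4; 4 enters row 1 and ejects 2. So w(5) = 2. P is now [[1, 4, 6], [5]].
Step i=4: Q has 4 at row 2, column 1; remove 5 from row 2 of P and reverse-bump: 5 enters row 1 and ejects 4. So w(4) = 4. P is now [[1, 5, 6]].
Step i=3: Q has 3 at row 1, column 3; remove that cell from P, ejecting 6. So w(3) = 6. P is now [[1, 5]].
Step i=2: Q has 2 at row 1, column 2; remove that cell from P, ejecting 5. So w(2) = 5. P is now [[1]].
Step i=1: Q has 1 at row 1, column 1; remove that cell from P, ejecting 1. So w(1) = 1. P is now [].

So w = 1 5 6 4 2 3 7 8.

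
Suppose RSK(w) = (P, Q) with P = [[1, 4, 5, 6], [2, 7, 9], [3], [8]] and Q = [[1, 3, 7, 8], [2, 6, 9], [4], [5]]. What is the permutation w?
8 3 7 2 1 4 5 9 6

Reverse RSK: for i = n, n-1, ..., 1, locate i in Q, remove the corresponding corner cell from P, and reverse-bump its entry up through P; the value ejected from row 1 is w(i).

So w = 8 3 7 2 1 4 5 9 6.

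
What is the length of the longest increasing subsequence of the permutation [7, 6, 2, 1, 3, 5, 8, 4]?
4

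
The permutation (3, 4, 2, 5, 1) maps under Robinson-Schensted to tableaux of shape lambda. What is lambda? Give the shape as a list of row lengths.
Row-insert each entry into an empty tableau.

After inserting 3: P = [[3]].
After inserting 4: P = [[3, 4]].
After inserting 2: P = [[2, 4], [3]].
After inserting 5: P = [[2, 4, 5], [3]].
After inserting 1: P = [[1, 4, 5], [2], [3]].

The final insertion tableau P = [[1, 4, 5], [2], [3]] has shape [3, 1, 1].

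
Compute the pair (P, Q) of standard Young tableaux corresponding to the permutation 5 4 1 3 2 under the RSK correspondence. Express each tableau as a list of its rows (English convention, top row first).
Insert each entry of the permutation into P by Schensted row insertion, recording in Q the position of each new cell.

Insert 5: appended to row 1. P = [[5]], Q = [[1]].
Insert 4: 4 bumps 5 from row 1; 5 starts row 2. P = [[4], [5]], Q = [[1], [2]].
Insert 1: 1 bumps 4 from row 1; 4 bumps 5 from row 2; 5 starts row 3. P = [[1], [4], [5]], Q = [[1], [2], [3]].
Insert 3: appended to row 1. P = [[1, 3], [4], [5]], Q = [[1, 4], [2], [3]].
Insert 2: 2 bumps 3 from row 1; 3 bumps 4 from row 2; 4 bumps 5 from row 3; 5 starts row 4. P = [[1, 2], [3], [4], [5]], Q = [[1, 4], [2], [3], [5]].

So P = [[1, 2], [3], [4], [5]], Q = [[1, 4], [2], [3], [5]].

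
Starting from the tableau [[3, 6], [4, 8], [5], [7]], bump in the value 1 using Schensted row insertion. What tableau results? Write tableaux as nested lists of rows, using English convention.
In row 1, 1 replaces 3 (the leftmost entry greater than 1); 3 is bumped to row 2. In row 2, 3 replaces 4 (the leftmost entry greater than 3); 4 is bumped to row 3. In row 3, 4 replaces 5 (the leftmost entry greater than 4); 5 is bumped to row 4. In row 4, 5 replaces 7 (the leftmost entry greater than 5); 7 is bumped to row 5. 7 starts a new row 5. The new tableau is [[1, 6], [3, 8], [4], [5], [7]].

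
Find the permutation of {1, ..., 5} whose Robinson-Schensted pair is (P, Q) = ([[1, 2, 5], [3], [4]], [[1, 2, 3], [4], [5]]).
1 4 5 3 2

Reverse the RSK construction: for i from n down to 1, find the cell of Q containing i, remove the entry at that cell from P, and reverse-bump it up through P; the value ejected from row 1 is w(i).

Step i=5: Q has 5 at row 3, column 1; remove 4 from row 3 of P and reverse-bump: 4 enters row 2 and ejects 3; 3 enters row 1 and ejects 2. So w(5) = 2. P is now [[1, 3, 5], [4]].
Step i=4: Q has 4 at row 2, column 1; remove 4 from row 2 of P and reverse-bump: 4 enters row 1 and ejects 3. So w(4) = 3. P is now [[1, 4, 5]].
Step i=3: Q has 3 at row 1, column 3; remove that cell from P, ejecting 5. So w(3) = 5. P is now [[1, 4]].
Step i=2: Q has 2 at row 1, column 2; remove that cell from P, ejecting 4. So w(2) = 4. P is now [[1]].
Step i=1: Q has 1 at row 1, column 1; remove that cell from P, ejecting 1. So w(1) = 1. P is now [].

So w = 1 4 5 3 2.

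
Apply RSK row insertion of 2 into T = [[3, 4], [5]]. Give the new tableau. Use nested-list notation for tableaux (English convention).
In row 1, 2 replaces 3 (the leftmost entry greater than 2); 3 is bumped to row 2. In row 2, 3 replaces 5 (the leftmost entry greater than 3); 5 is bumped to row 3. 5 starts a new row 3. The new tableau is [[2, 4], [3], [5]].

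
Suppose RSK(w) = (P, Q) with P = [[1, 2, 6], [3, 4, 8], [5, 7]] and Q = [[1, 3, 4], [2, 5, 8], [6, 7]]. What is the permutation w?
5 3 7 8 4 1 2 6

Reverse the RSK construction: for i from n down to 1, find the cell of Q containing i, remove the entry at that cell from P, and reverse-bump it up through P; the value ejected from row 1 is w(i).

Step i=8: Q has 8 at row 2, column 3; remove 8 from row 2 of P and reverse-bump: 8 enters row 1 and ejects 6. So w(8) = 6. P is now [[1, 2, 8], [3, 4], [5, 7]].
Step i=7: Q has 7 at row 3, column 2; remove 7 from row 3 of P and reverse-bump: 7 enters row 2 and ejects 4; 4 enters row 1 and ejects 2. So w(7) = 2. P is now [[1, 4, 8], [3, 7], [5]].
Step i=6: Q has 6 at row 3, column 1; remove 5 from row 3 of P and reverse-bump: 5 enters row 2 and ejects 3; 3 enters row 1 and ejects 1. So w(6) = 1. P is now [[3, 4, 8], [5, 7]].
Step i=5: Q has 5 at row 2, column 2; remove 7 from row 2 of P and reverse-bump: 7 enters row 1 and ejects 4. So w(5) = 4. P is now [[3, 7, 8], [5]].
Step i=4: Q has 4 at row 1, column 3; remove that cell from P, ejecting 8. So w(4) = 8. P is now [[3, 7], [5]].
Step i=3: Q has 3 at row 1, column 2; remove that cell from P, ejecting 7. So w(3) = 7. P is now [[3], [5]].
Step i=2: Q has 2 at row 2, column 1; remove 5 from row 2 of P and reverse-bump: 5 enters row 1 and ejects 3. So w(2) = 3. P is now [[5]].
Step i=1: Q has 1 at row 1, column 1; remove that cell from P, ejecting 5. So w(1) = 5. P is now [].

So w = 5 3 7 8 4 1 2 6.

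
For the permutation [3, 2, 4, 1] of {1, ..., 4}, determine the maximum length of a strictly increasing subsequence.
2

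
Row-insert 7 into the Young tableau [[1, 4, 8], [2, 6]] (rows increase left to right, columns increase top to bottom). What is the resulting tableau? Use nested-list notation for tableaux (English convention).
[[1, 4, 7], [2, 6, 8]]

In row 1, 7 replaces 8 (the leftmost entry greater than 7); 8 is bumped to row 2. 8 is appended to row 2. The new tableau is [[1, 4, 7], [2, 6, 8]].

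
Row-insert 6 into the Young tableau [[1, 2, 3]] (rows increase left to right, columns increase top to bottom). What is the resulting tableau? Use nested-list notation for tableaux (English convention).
[[1, 2, 3, 6]]

6 is larger than every entry of row 1, so it is appended to row 1. The new tableau is [[1, 2, 3, 6]].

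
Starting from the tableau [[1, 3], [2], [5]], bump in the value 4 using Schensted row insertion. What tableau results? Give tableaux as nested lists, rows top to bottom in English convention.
[[1, 3, 4], [2], [5]]

4 is larger than every entry of row 1, so it is appended to row 1. The new tableau is [[1, 3, 4], [2], [5]].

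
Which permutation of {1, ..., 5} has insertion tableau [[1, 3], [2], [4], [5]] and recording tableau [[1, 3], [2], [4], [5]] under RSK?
5 2 4 3 1

Reverse RSK: for i = n, n-1, ..., 1, locate i in Q, remove the corresponding corner cell from P, and reverse-bump its entry up through P; the value ejected from row 1 is w(i).

So w = 5 2 4 3 1.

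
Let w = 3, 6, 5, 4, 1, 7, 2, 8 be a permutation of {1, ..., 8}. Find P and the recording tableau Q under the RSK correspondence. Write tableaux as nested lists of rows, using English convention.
Insert each entry of the permutation into P by Schensted row insertion, recording in Q the position of each new cell.

Insert 3: appended to row 1. P = [[3]].
Insert 6: appended to row 1. P = [[3, 6]].
Insert 5: 5 bumps 6 from row 1; 6 starts row 2. P = [[3, 5], [6]].
Insert 4: 4 bumps 5 from row 1; 5 bumps 6 from row 2; 6 starts row 3. P = [[3, 4], [5], [6]].
Insert 1: 1 bumps 3 from row 1; 3 bumps 5 from row 2; 5 bumps 6 from row 3; 6 starts row 4. P = [[1, 4], [3], [5], [6]].
Insert 7: appended to row 1. P = [[1, 4, 7], [3], [5], [6]].
Insert 2: 2 bumps 4 from row 1; 4 appends to row 2. P = [[1, 2, 7], [3, 4], [5], [6]].
Insert 8: appended to row 1. P = [[1, 2, 7, 8], [3, 4], [5], [6]].

So P = [[1, 2, 7, 8], [3, 4], [5], [6]], Q = [[1, 2, 6, 8], [3, 7], [4], [5]].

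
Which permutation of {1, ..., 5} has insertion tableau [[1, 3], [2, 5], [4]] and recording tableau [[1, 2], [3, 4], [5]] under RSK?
Reverse the RSK construction: for i from n down to 1, find the cell of Q containing i, remove the entry at that cell from P, and reverse-bump it up through P; the value ejected from row 1 is w(i).

Step i=5: Q has 5 at row 3, column 1; remove 4 from row 3 of P and reverse-bump: 4 enters row 2 and ejects 2; 2 enters row 1 and ejects 1. So w(5) = 1. P is now [[2, 3], [4, 5]].
Step i=4: Q has 4 at row 2, column 2; remove 5 from row 2 of P and reverse-bump: 5 enters row 1 and ejects 3. So w(4) = 3. P is now [[2, 5], [4]].
Step i=3: Q has 3 at row 2, column 1; remove 4 from row 2 of P and reverse-bump: 4 enters row 1 and ejects 2. So w(3) = 2. P is now [[4, 5]].
Step i=2: Q has 2 at row 1, column 2; remove that cell from P, ejecting 5. So w(2) = 5. P is now [[4]].
Step i=1: Q has 1 at row 1, column 1; remove that cell from P, ejecting 4. So w(1) = 4. P is now [].

So w = 4 5 2 3 1.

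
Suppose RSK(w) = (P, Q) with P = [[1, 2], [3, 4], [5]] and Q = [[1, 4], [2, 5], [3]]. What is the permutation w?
Reverse the RSK construction: for i from n down to 1, find the cell of Q containing i, remove the entry at that cell from P, and reverse-bump it up through P; the value ejected from row 1 is w(i).

Step i=5: Q has 5 at row 2, column 2; remove 4 from row 2 of P and reverse-bump: 4 enters row 1 and ejects 2. So w(5) = 2. P is now [[1, 4], [3], [5]].
Step i=4: Q has 4 at row 1, column 2; remove that cell from P, ejecting 4. So w(4) = 4. P is now [[1], [3], [5]].
Step i=3: Q has 3 at row 3, column 1; remove 5 from row 3 of P and reverse-bump: 5 enters row 2 and ejects 3; 3 enters row 1 and ejects 1. So w(3) = 1. P is now [[3], [5]].
Step i=2: Q has 2 at row 2, column 1; remove 5 from row 2 of P and reverse-bump: 5 enters row 1 and ejects 3. So w(2) = 3. P is now [[5]].
Step i=1: Q has 1 at row 1, column 1; remove that cell from P, ejecting 5. So w(1) = 5. P is now [].

So w = 5 3 1 4 2.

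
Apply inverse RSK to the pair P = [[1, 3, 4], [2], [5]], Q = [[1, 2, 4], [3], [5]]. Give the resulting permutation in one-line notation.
2 5 3 4 1

Reverse the RSK construction: for i from n down to 1, find the cell of Q containing i, remove the entry at that cell from P, and reverse-bump it up through P; the value ejected from row 1 is w(i).

Step i=5: Q has 5 at row 3, column 1; remove 5 from row 3 of P and reverse-bump: 5 enters row 2 and ejects 2; 2 enters row 1 and ejects 1. So w(5) = 1. P is now [[2, 3, 4], [5]].
Step i=4: Q has 4 at row 1, column 3; remove that cell from P, ejecting 4. So w(4) = 4. P is now [[2, 3], [5]].
Step i=3: Q has 3 at row 2, column 1; remove 5 from row 2 of P and reverse-bump: 5 enters row 1 and ejects 3. So w(3) = 3. P is now [[2, 5]].
Step i=2: Q has 2 at row 1, column 2; remove that cell from P, ejecting 5. So w(2) = 5. P is now [[2]].
Step i=1: Q has 1 at row 1, column 1; remove that cell from P, ejecting 2. So w(1) = 2. P is now [].

So w = 2 5 3 4 1.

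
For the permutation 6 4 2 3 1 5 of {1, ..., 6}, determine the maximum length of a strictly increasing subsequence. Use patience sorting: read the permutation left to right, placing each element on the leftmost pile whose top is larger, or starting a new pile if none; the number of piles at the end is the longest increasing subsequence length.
6: new pile. tops = [6]
4: onto pile 1 (replacing 6). tops = [4]
2: onto pile 1 (replacing 4). tops = [2]
3: new pile. tops = [2, 3]
1: onto pile 1 (replacing 2). tops = [1, 3]
5: new pile. tops = [1, 3, 5]

3 piles, so the longest increasing subsequence has length 3.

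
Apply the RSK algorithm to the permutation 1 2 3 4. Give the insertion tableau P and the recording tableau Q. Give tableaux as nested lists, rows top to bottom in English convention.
Insert each entry of the permutation into P by Schensted row insertion, recording in Q the position of each new cell.

After inserting 1: P = [[1]].
After inserting 2: P = [[1, 2]].
After inserting 3: P = [[1, 2, 3]].
After inserting 4: P = [[1, 2, 3, 4]].

So P = [[1, 2, 3, 4]], Q = [[1, 2, 3, 4]].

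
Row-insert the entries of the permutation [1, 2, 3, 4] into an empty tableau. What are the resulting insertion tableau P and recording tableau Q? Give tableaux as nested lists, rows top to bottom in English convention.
P = [[1, 2, 3, 4]], Q = [[1, 2, 3, 4]]

Insert each entry of the permutation into P by Schensted row insertion, recording in Q the position of each new cell.

Insert 1: appended to row 1. P = [[1]].
Insert 2: appended to row 1. P = [[1, 2]].
Insert 3: appended to row 1. P = [[1, 2, 3]].
Insert 4: appended to row 1. P = [[1, 2, 3, 4]].

So P = [[1, 2, 3, 4]], Q = [[1, 2, 3, 4]].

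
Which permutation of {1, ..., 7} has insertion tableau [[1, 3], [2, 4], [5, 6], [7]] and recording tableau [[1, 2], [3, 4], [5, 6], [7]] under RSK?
5 7 2 6 1 4 3

Reverse RSK: for i = n, n-1, ..., 1, locate i in Q, remove the corresponding corner cell from P, and reverse-bump its entry up through P; the value ejected from row 1 is w(i).

So w = 5 7 2 6 1 4 3.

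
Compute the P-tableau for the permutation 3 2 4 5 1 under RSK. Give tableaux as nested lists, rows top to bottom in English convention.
After inserting 3: P = [[3]].
After inserting 2: P = [[2], [3]].
After inserting 4: P = [[2, 4], [3]].
After inserting 5: P = [[2, 4, 5], [3]].
After inserting 1: P = [[1, 4, 5], [2], [3]].

So P = [[1, 4, 5], [2], [3]].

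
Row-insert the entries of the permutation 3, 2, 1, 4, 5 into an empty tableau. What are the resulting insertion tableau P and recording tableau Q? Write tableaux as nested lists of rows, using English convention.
P = [[1, 4, 5], [2], [3]], Q = [[1, 4, 5], [2], [3]]

Insert each entry of the permutation into P by Schensted row insertion, recording in Q the position of each new cell.

Insert 3: appended to row 1. P = [[3]].
Insert 2: 2 bumps 3 from row 1; 3 starts row 2. P = [[2], [3]].
Insert 1: 1 bumps 2 from row 1; 2 bumps 3 from row 2; 3 starts row 3. P = [[1], [2], [3]].
Insert 4: appended to row 1. P = [[1, 4], [2], [3]].
Insert 5: appended to row 1. P = [[1, 4, 5], [2], [3]].

So P = [[1, 4, 5], [2], [3]], Q = [[1, 4, 5], [2], [3]].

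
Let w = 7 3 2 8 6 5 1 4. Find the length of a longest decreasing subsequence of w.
4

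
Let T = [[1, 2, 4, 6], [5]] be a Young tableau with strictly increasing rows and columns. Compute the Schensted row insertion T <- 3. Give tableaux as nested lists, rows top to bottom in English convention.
In row 1, 3 replaces 4 (the leftmost entry greater than 3); 4 is bumped to row 2. In row 2, 4 replaces 5 (the leftmost entry greater than 4); 5 is bumped to row 3. 5 starts a new row 3. The new tableau is [[1, 2, 3, 6], [4], [5]].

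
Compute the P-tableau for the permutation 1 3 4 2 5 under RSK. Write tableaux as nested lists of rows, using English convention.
P = [[1, 2, 4, 5], [3]]

After inserting 1: P = [[1]].
After inserting 3: P = [[1, 3]].
After inserting 4: P = [[1, 3, 4]].
After inserting 2: P = [[1, 2, 4], [3]].
After inserting 5: P = [[1, 2, 4, 5], [3]].

So P = [[1, 2, 4, 5], [3]].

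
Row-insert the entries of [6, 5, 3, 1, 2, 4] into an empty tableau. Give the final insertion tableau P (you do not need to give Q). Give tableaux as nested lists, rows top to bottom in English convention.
P = [[1, 2, 4], [3], [5], [6]]

After inserting 6: P = [[6]].
After inserting 5: P = [[5], [6]].
After inserting 3: P = [[3], [5], [6]].
After inserting 1: P = [[1], [3], [5], [6]].
After inserting 2: P = [[1, 2], [3], [5], [6]].
After inserting 4: P = [[1, 2, 4], [3], [5], [6]].

So P = [[1, 2, 4], [3], [5], [6]].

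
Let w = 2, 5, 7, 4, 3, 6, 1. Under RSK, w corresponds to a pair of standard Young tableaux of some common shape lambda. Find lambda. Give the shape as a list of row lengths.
Row-insert each entry into an empty tableau.

After inserting 2: P = [[2]].
After inserting 5: P = [[2, 5]].
After inserting 7: P = [[2, 5, 7]].
After inserting 4: P = [[2, 4, 7], [5]].
After inserting 3: P = [[2, 3, 7], [4], [5]].
After inserting 6: P = [[2, 3, 6], [4, 7], [5]].
After inserting 1: P = [[1, 3, 6], [2, 7], [4], [5]].

The final insertion tableau P = [[1, 3, 6], [2, 7], [4], [5]] has shape [3, 2, 1, 1].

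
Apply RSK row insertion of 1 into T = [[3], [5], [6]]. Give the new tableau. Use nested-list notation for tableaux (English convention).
In row 1, 1 replaces 3 (the leftmost entry greater than 1); 3 is bumped to row 2. In row 2, 3 replaces 5 (the leftmost entry greater than 3); 5 is bumped to row 3. In row 3, 5 replaces 6 (the leftmost entry greater than 5); 6 is bumped to row 4. 6 starts a new row 4. The new tableau is [[1], [3], [5], [6]].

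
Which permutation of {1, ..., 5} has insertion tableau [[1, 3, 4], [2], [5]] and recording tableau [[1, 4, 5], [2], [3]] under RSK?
Reverse the RSK construction: for i from n down to 1, find the cell of Q containing i, remove the entry at that cell from P, and reverse-bump it up through P; the value ejected from row 1 is w(i).

Step i=5: Q has 5 at row 1, column 3; remove that cell from P, ejecting 4. So w(5) = 4. P is now [[1, 3], [2], [5]].
Step i=4: Q has 4 at row 1, column 2; remove that cell from P, ejecting 3. So w(4) = 3. P is now [[1], [2], [5]].
Step i=3: Q has 3 at row 3, column 1; remove 5 from row 3 of P and reverse-bump: 5 enters row 2 and ejects 2; 2 enters row 1 and ejects 1. So w(3) = 1. P is now [[2], [5]].
Step i=2: Q has 2 at row 2, column 1; remove 5 from row 2 of P and reverse-bump: 5 enters row 1 and ejects 2. So w(2) = 2. P is now [[5]].
Step i=1: Q has 1 at row 1, column 1; remove that cell from P, ejecting 5. So w(1) = 5. P is now [].

So w = 5 2 1 3 4.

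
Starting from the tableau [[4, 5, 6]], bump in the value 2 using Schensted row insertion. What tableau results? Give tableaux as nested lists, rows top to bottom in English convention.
[[2, 5, 6], [4]]

In row 1, 2 replaces 4 (the leftmost entry greater than 2); 4 is bumped to row 2. 4 starts a new row 2. The new tableau is [[2, 5, 6], [4]].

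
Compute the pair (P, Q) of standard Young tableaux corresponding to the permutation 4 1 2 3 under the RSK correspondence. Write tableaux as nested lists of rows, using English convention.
Insert each entry of the permutation into P by Schensted row insertion, recording in Q the position of each new cell.

After inserting 4: P = [[4]].
After inserting 1: P = [[1], [4]].
After inserting 2: P = [[1, 2], [4]].
After inserting 3: P = [[1, 2, 3], [4]].

So P = [[1, 2, 3], [4]], Q = [[1, 3, 4], [2]].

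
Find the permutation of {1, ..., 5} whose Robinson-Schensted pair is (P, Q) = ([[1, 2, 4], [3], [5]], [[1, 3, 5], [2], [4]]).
5 1 3 2 4

Reverse the RSK construction: for i from n down to 1, find the cell of Q containing i, remove the entry at that cell from P, and reverse-bump it up through P; the value ejected from row 1 is w(i).

Step i=5: Q has 5 at row 1, column 3; remove that cell from P, ejecting 4. So w(5) = 4. P is now [[1, 2], [3], [5]].
Step i=4: Q has 4 at row 3, column 1; remove 5 from row 3 of P and reverse-bump: 5 enters row 2 and ejects 3; 3 enters row 1 and ejects 2. So w(4) = 2. P is now [[1, 3], [5]].
Step i=3: Q has 3 at row 1, column 2; remove that cell from P, ejecting 3. So w(3) = 3. P is now [[1], [5]].
Step i=2: Q has 2 at row 2, column 1; remove 5 from row 2 of P and reverse-bump: 5 enters row 1 and ejects 1. So w(2) = 1. P is now [[5]].
Step i=1: Q has 1 at row 1, column 1; remove that cell from P, ejecting 5. So w(1) = 5. P is now [].

So w = 5 1 3 2 4.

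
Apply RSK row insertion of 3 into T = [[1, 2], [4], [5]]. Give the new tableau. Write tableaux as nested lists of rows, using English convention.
[[1, 2, 3], [4], [5]]

3 is larger than every entry of row 1, so it is appended to row 1. The new tableau is [[1, 2, 3], [4], [5]].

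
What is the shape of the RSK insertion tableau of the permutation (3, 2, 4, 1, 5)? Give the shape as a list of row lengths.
[3, 1, 1]

Row-insert each entry into an empty tableau.

After inserting 3: P = [[3]].
After inserting 2: P = [[2], [3]].
After inserting 4: P = [[2, 4], [3]].
After inserting 1: P = [[1, 4], [2], [3]].
After inserting 5: P = [[1, 4, 5], [2], [3]].

The final insertion tableau P = [[1, 4, 5], [2], [3]] has shape [3, 1, 1].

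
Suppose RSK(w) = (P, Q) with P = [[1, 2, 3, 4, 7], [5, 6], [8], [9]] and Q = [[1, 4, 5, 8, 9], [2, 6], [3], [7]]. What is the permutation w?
Reverse the RSK construction: for i from n down to 1, find the cell of Q containing i, remove the entry at that cell from P, and reverse-bump it up through P; the value ejected from row 1 is w(i).

Step i=9: Q has 9 at row 1, column 5; remove that cell from P, ejecting 7. So w(9) = 7. P is now [[1, 2, 3, 4], [5, 6], [8], [9]].
Step i=8: Q has 8 at row 1, column 4; remove that cell from P, ejecting 4. So w(8) = 4. P is now [[1, 2, 3], [5, 6], [8], [9]].
Step i=7: Q has 7 at row 4, column 1; remove 9 from row 4 of P and reverse-bump: 9 enters row 3 and ejects 8; 8 enters row 2 and ejects 6; 6 enters row 1 and ejects 3. So w(7) = 3. P is now [[1, 2, 6], [5, 8], [9]].
Step i=6: Q has 6 at row 2, column 2; remove 8 from row 2 of P and reverse-bump: 8 enters row 1 and ejects 6. So w(6) = 6. P is now [[1, 2, 8], [5], [9]].
Step i=5: Q has 5 at row 1, column 3; remove that cell from P, ejecting 8. So w(5) = 8. P is now [[1, 2], [5], [9]].
Step i=4: Q has 4 at row 1, column 2; remove that cell from P, ejecting 2. So w(4) = 2. P is now [[1], [5], [9]].
Step i=3: Q has 3 at row 3, column 1; remove 9 from row 3 of P and reverse-bump: 9 enters row 2 and ejects 5; 5 enters row 1 and ejects 1. So w(3) = 1. P is now [[5], [9]].
Step i=2: Q has 2 at row 2, column 1; remove 9 from row 2 of P and reverse-bump: 9 enters row 1 and ejects 5. So w(2) = 5. P is now [[9]].
Step i=1: Q has 1 at row 1, column 1; remove that cell from P, ejecting 9. So w(1) = 9. P is now [].

So w = 9 5 1 2 8 6 3 4 7.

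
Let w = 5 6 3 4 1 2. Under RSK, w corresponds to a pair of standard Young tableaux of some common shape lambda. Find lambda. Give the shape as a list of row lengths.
[2, 2, 2]

RSK row insertion gives P = [[1, 2], [3, 4], [5, 6]], which has shape [2, 2, 2].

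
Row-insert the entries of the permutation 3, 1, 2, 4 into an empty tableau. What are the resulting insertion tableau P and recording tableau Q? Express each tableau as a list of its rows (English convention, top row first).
P = [[1, 2, 4], [3]], Q = [[1, 3, 4], [2]]

Insert each entry of the permutation into P by Schensted row insertion, recording in Q the position of each new cell.

Insert 3: appended to row 1. P = [[3]].
Insert 1: 1 bumps 3 from row 1; 3 starts row 2. P = [[1], [3]].
Insert 2: appended to row 1. P = [[1, 2], [3]].
Insert 4: appended to row 1. P = [[1, 2, 4], [3]].

So P = [[1, 2, 4], [3]], Q = [[1, 3, 4], [2]].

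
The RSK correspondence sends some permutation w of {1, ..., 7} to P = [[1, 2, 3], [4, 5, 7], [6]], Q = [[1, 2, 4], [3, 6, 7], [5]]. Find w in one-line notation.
Reverse the RSK construction: for i from n down to 1, find the cell of Q containing i, remove the entry at that cell from P, and reverse-bump it up through P; the value ejected from row 1 is w(i).

Step i=7: Q has 7 at row 2, column 3; remove 7 from row 2 of P and reverse-bump: 7 enters row 1 and ejects 3. So w(7) = 3. P is now [[1, 2, 7], [4, 5], [6]].
Step i=6: Q has 6 at row 2, column 2; remove 5 from row 2 of P and reverse-bump: 5 enters row 1 and ejects 2. So w(6) = 2. P is now [[1, 5, 7], [4], [6]].
Step i=5: Q has 5 at row 3, column 1; remove 6 from row 3 of P and reverse-bump: 6 enters row 2 and ejects 4; 4 enters row 1 and ejects 1. So w(5) = 1. P is now [[4, 5, 7], [6]].
Step i=4: Q has 4 at row 1, column 3; remove that cell from P, ejecting 7. So w(4) = 7. P is now [[4, 5], [6]].
Step i=3: Q has 3 at row 2, column 1; remove 6 from row 2 of P and reverse-bump: 6 enters row 1 and ejects 5. So w(3) = 5. P is now [[4, 6]].
Step i=2: Q has 2 at row 1, column 2; remove that cell from P, ejecting 6. So w(2) = 6. P is now [[4]].
Step i=1: Q has 1 at row 1, column 1; remove that cell from P, ejecting 4. So w(1) = 4. P is now [].

So w = 4 6 5 7 1 2 3.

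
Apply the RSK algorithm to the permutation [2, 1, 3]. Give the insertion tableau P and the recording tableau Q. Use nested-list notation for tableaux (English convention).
Insert each entry of the permutation into P by Schensted row insertion, recording in Q the position of each new cell.

Insert 2: appended to row 1. P = [[2]].
Insert 1: 1 bumps 2 from row 1; 2 starts row 2. P = [[1], [2]].
Insert 3: appended to row 1. P = [[1, 3], [2]].

So P = [[1, 3], [2]], Q = [[1, 3], [2]].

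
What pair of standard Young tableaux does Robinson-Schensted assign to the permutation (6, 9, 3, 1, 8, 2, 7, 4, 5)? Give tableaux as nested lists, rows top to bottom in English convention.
Insert each entry of the permutation into P by Schensted row insertion, recording in Q the position of each new cell.

Insert 6: appended to row 1. P = [[6]].
Insert 9: appended to row 1. P = [[6, 9]].
Insert 3: 3 bumps 6 from row 1; 6 starts row 2. P = [[3, 9], [6]].
Insert 1: 1 bumps 3 from row 1; 3 bumps 6 from row 2; 6 starts row 3. P = [[1, 9], [3], [6]].
Insert 8: 8 bumps 9 from row 1; 9 appends to row 2. P = [[1, 8], [3, 9], [6]].
Insert 2: 2 bumps 8 from row 1; 8 bumps 9 from row 2; 9 appends to row 3. P = [[1, 2], [3, 8], [6, 9]].
Insert 7: appended to row 1. P = [[1, 2, 7], [3, 8], [6, 9]].
Insert 4: 4 bumps 7 from row 1; 7 bumps 8 from row 2; 8 bumps 9 from row 3; 9 starts row 4. P = [[1, 2, 4], [3, 7], [6, 8], [9]].
Insert 5: appended to row 1. P = [[1, 2, 4, 5], [3, 7], [6, 8], [9]].

So P = [[1, 2, 4, 5], [3, 7], [6, 8], [9]], Q = [[1, 2, 7, 9], [3, 5], [4, 6], [8]].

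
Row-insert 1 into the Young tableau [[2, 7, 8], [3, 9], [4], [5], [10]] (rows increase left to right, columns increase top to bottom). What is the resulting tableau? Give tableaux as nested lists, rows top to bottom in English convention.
[[1, 7, 8], [2, 9], [3], [4], [5], [10]]

In row 1, 1 replaces 2 (the leftmost entry greater than 1); 2 is bumped to row 2. In row 2, 2 replaces 3 (the leftmost entry greater than 2); 3 is bumped to row 3. In row 3, 3 replaces 4 (the leftmost entry greater than 3); 4 is bumped to row 4. In row 4, 4 replaces 5 (the leftmost entry greater than 4); 5 is bumped to row 5. In row 5, 5 replaces 10 (the leftmost entry greater than 5); 10 is bumped to row 6. 10 starts a new row 6. The new tableau is [[1, 7, 8], [2, 9], [3], [4], [5], [10]].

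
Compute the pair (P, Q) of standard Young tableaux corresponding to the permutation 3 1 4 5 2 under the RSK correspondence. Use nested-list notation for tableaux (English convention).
P = [[1, 2, 5], [3, 4]], Q = [[1, 3, 4], [2, 5]]

Insert each entry of the permutation into P by Schensted row insertion, recording in Q the position of each new cell.

Insert 3: appended to row 1. P = [[3]].
Insert 1: 1 bumps 3 from row 1; 3 starts row 2. P = [[1], [3]].
Insert 4: appended to row 1. P = [[1, 4], [3]].
Insert 5: appended to row 1. P = [[1, 4, 5], [3]].
Insert 2: 2 bumps 4 from row 1; 4 appends to row 2. P = [[1, 2, 5], [3, 4]].

So P = [[1, 2, 5], [3, 4]], Q = [[1, 3, 4], [2, 5]].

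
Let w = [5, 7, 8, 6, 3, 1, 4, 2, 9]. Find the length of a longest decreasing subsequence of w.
4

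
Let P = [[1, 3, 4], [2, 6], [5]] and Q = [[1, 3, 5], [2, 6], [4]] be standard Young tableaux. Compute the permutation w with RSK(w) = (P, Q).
Reverse RSK: for i = n, n-1, ..., 1, locate i in Q, remove the corresponding corner cell from P, and reverse-bump its entry up through P; the value ejected from row 1 is w(i).

So w = 5 2 3 1 6 4.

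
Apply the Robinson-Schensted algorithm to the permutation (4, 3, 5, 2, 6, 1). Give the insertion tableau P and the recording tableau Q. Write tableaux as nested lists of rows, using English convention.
P = [[1, 5, 6], [2], [3], [4]], Q = [[1, 3, 5], [2], [4], [6]]

Insert each entry of the permutation into P by Schensted row insertion, recording in Q the position of each new cell.

After inserting 4: P = [[4]].
After inserting 3: P = [[3], [4]].
After inserting 5: P = [[3, 5], [4]].
After inserting 2: P = [[2, 5], [3], [4]].
After inserting 6: P = [[2, 5, 6], [3], [4]].
After inserting 1: P = [[1, 5, 6], [2], [3], [4]].

So P = [[1, 5, 6], [2], [3], [4]], Q = [[1, 3, 5], [2], [4], [6]].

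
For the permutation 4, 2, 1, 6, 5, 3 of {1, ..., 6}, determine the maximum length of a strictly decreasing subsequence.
3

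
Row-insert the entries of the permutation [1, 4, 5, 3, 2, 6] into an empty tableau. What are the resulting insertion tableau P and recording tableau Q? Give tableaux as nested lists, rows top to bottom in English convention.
P = [[1, 2, 5, 6], [3], [4]], Q = [[1, 2, 3, 6], [4], [5]]

Insert each entry of the permutation into P by Schensted row insertion, recording in Q the position of each new cell.

Insert 1: appended to row 1. P = [[1]].
Insert 4: appended to row 1. P = [[1, 4]].
Insert 5: appended to row 1. P = [[1, 4, 5]].
Insert 3: 3 bumps 4 from row 1; 4 starts row 2. P = [[1, 3, 5], [4]].
Insert 2: 2 bumps 3 from row 1; 3 bumps 4 from row 2; 4 starts row 3. P = [[1, 2, 5], [3], [4]].
Insert 6: appended to row 1. P = [[1, 2, 5, 6], [3], [4]].

So P = [[1, 2, 5, 6], [3], [4]], Q = [[1, 2, 3, 6], [4], [5]].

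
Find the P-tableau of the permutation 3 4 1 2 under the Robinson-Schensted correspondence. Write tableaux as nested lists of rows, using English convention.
P = [[1, 2], [3, 4]]

Insert 3: appended to row 1. P = [[3]].
Insert 4: appended to row 1. P = [[3, 4]].
Insert 1: 1 bumps 3 from row 1; 3 starts row 2. P = [[1, 4], [3]].
Insert 2: 2 bumps 4 from row 1; 4 appends to row 2. P = [[1, 2], [3, 4]].

So P = [[1, 2], [3, 4]].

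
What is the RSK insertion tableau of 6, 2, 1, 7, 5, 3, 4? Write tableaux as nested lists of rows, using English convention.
P = [[1, 3, 4], [2, 5], [6, 7]]

Insert 6: appended to row 1. P = [[6]].
Insert 2: 2 bumps 6 from row 1; 6 starts row 2. P = [[2], [6]].
Insert 1: 1 bumps 2 from row 1; 2 bumps 6 from row 2; 6 starts row 3. P = [[1], [2], [6]].
Insert 7: appended to row 1. P = [[1, 7], [2], [6]].
Insert 5: 5 bumps 7 from row 1; 7 appends to row 2. P = [[1, 5], [2, 7], [6]].
Insert 3: 3 bumps 5 from row 1; 5 bumps 7 from row 2; 7 appends to row 3. P = [[1, 3], [2, 5], [6, 7]].
Insert 4: appended to row 1. P = [[1, 3, 4], [2, 5], [6, 7]].

So P = [[1, 3, 4], [2, 5], [6, 7]].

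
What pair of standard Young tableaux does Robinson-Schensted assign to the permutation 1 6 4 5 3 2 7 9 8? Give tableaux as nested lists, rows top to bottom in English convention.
P = [[1, 2, 5, 7, 8], [3, 9], [4], [6]], Q = [[1, 2, 4, 7, 8], [3, 9], [5], [6]]

Insert each entry of the permutation into P by Schensted row insertion, recording in Q the position of each new cell.

After inserting 1: P = [[1]].
After inserting 6: P = [[1, 6]].
After inserting 4: P = [[1, 4], [6]].
After inserting 5: P = [[1, 4, 5], [6]].
After inserting 3: P = [[1, 3, 5], [4], [6]].
After inserting 2: P = [[1, 2, 5], [3], [4], [6]].
After inserting 7: P = [[1, 2, 5, 7], [3], [4], [6]].
After inserting 9: P = [[1, 2, 5, 7, 9], [3], [4], [6]].
After inserting 8: P = [[1, 2, 5, 7, 8], [3, 9], [4], [6]].

So P = [[1, 2, 5, 7, 8], [3, 9], [4], [6]], Q = [[1, 2, 4, 7, 8], [3, 9], [5], [6]].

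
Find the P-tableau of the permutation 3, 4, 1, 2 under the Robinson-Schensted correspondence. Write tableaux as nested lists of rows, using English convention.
Insert 3: appended to row 1. P = [[3]].
Insert 4: appended to row 1. P = [[3, 4]].
Insert 1: 1 bumps 3 from row 1; 3 starts row 2. P = [[1, 4], [3]].
Insert 2: 2 bumps 4 from row 1; 4 appends to row 2. P = [[1, 2], [3, 4]].

So P = [[1, 2], [3, 4]].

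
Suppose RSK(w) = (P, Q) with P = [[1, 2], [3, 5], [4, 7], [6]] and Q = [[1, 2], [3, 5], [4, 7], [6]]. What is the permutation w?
6 7 4 3 5 1 2

Reverse the RSK construction: for i from n down to 1, find the cell of Q containing i, remove the entry at that cell from P, and reverse-bump it up through P; the value ejected from row 1 is w(i).

Step i=7: Q has 7 at row 3, column 2; remove 7 from row 3 of P and reverse-bump: 7 enters row 2 and ejects 5; 5 enters row 1 and ejects 2. So w(7) = 2. P is now [[1, 5], [3, 7], [4], [6]].
Step i=6: Q has 6 at row 4, column 1; remove 6 from row 4 of P and reverse-bump: 6 enters row 3 and ejects 4; 4 enters row 2 and ejects 3; 3 enters row 1 and ejects 1. So w(6) = 1. P is now [[3, 5], [4, 7], [6]].
Step i=5: Q has 5 at row 2, column 2; remove 7 from row 2 of P and reverse-bump: 7 enters row 1 and ejects 5. So w(5) = 5. P is now [[3, 7], [4], [6]].
Step i=4: Q has 4 at row 3, column 1; remove 6 from row 3 of P and reverse-bump: 6 enters row 2 and ejects 4; 4 enters row 1 and ejects 3. So w(4) = 3. P is now [[4, 7], [6]].
Step i=3: Q has 3 at row 2, column 1; remove 6 from row 2 of P and reverse-bump: 6 enters row 1 and ejects 4. So w(3) = 4. P is now [[6, 7]].
Step i=2: Q has 2 at row 1, column 2; remove that cell from P, ejecting 7. So w(2) = 7. P is now [[6]].
Step i=1: Q has 1 at row 1, column 1; remove that cell from P, ejecting 6. So w(1) = 6. P is now [].

So w = 6 7 4 3 5 1 2.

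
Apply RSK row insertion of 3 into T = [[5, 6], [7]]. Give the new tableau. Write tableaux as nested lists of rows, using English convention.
[[3, 6], [5], [7]]

In row 1, 3 replaces 5 (the leftmost entry greater than 3); 5 is bumped to row 2. In row 2, 5 replaces 7 (the leftmost entry greater than 5); 7 is bumped to row 3. 7 starts a new row 3. The new tableau is [[3, 6], [5], [7]].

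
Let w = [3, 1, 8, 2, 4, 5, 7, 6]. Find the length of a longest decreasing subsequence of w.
3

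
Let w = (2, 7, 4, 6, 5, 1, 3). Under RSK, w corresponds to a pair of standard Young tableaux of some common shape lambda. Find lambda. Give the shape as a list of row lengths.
Row-insert each entry into an empty tableau.

After inserting 2: P = [[2]].
After inserting 7: P = [[2, 7]].
After inserting 4: P = [[2, 4], [7]].
After inserting 6: P = [[2, 4, 6], [7]].
After inserting 5: P = [[2, 4, 5], [6], [7]].
After inserting 1: P = [[1, 4, 5], [2], [6], [7]].
After inserting 3: P = [[1, 3, 5], [2, 4], [6], [7]].

The final insertion tableau P = [[1, 3, 5], [2, 4], [6], [7]] has shape [3, 2, 1, 1].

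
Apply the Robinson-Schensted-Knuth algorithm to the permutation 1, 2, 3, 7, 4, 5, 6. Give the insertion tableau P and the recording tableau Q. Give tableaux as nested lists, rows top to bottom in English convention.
Insert each entry of the permutation into P by Schensted row insertion, recording in Q the position of each new cell.

After inserting 1: P = [[1]].
After inserting 2: P = [[1, 2]].
After inserting 3: P = [[1, 2, 3]].
After inserting 7: P = [[1, 2, 3, 7]].
After inserting 4: P = [[1, 2, 3, 4], [7]].
After inserting 5: P = [[1, 2, 3, 4, 5], [7]].
After inserting 6: P = [[1, 2, 3, 4, 5, 6], [7]].

So P = [[1, 2, 3, 4, 5, 6], [7]], Q = [[1, 2, 3, 4, 6, 7], [5]].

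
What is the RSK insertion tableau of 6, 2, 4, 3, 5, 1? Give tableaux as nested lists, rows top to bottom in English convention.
Insert 6: appended to row 1. P = [[6]].
Insert 2: 2 bumps 6 from row 1; 6 starts row 2. P = [[2], [6]].
Insert 4: appended to row 1. P = [[2, 4], [6]].
Insert 3: 3 bumps 4 from row 1; 4 bumps 6 from row 2; 6 starts row 3. P = [[2, 3], [4], [6]].
Insert 5: appended to row 1. P = [[2, 3, 5], [4], [6]].
Insert 1: 1 bumps 2 from row 1; 2 bumps 4 from row 2; 4 bumps 6 from row 3; 6 starts row 4. P = [[1, 3, 5], [2], [4], [6]].

So P = [[1, 3, 5], [2], [4], [6]].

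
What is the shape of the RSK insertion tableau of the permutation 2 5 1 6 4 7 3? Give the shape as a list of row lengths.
Row-insert each entry into an empty tableau.

After inserting 2: P = [[2]].
After inserting 5: P = [[2, 5]].
After inserting 1: P = [[1, 5], [2]].
After inserting 6: P = [[1, 5, 6], [2]].
After inserting 4: P = [[1, 4, 6], [2, 5]].
After inserting 7: P = [[1, 4, 6, 7], [2, 5]].
After inserting 3: P = [[1, 3, 6, 7], [2, 4], [5]].

The final insertion tableau P = [[1, 3, 6, 7], [2, 4], [5]] has shape [4, 2, 1].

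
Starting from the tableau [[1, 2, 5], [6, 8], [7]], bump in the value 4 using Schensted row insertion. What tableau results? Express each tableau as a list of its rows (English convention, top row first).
In row 1, 4 replaces 5 (the leftmost entry greater than 4); 5 is bumped to row 2. In row 2, 5 replaces 6 (the leftmost entry greater than 5); 6 is bumped to row 3. In row 3, 6 replaces 7 (the leftmost entry greater than 6); 7 is bumped to row 4. 7 starts a new row 4. The new tableau is [[1, 2, 4], [5, 8], [6], [7]].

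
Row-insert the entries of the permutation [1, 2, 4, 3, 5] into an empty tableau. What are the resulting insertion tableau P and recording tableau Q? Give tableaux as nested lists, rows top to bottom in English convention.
P = [[1, 2, 3, 5], [4]], Q = [[1, 2, 3, 5], [4]]

Insert each entry of the permutation into P by Schensted row insertion, recording in Q the position of each new cell.

Insert 1: appended to row 1. P = [[1]].
Insert 2: appended to row 1. P = [[1, 2]].
Insert 4: appended to row 1. P = [[1, 2, 4]].
Insert 3: 3 bumps 4 from row 1; 4 starts row 2. P = [[1, 2, 3], [4]].
Insert 5: appended to row 1. P = [[1, 2, 3, 5], [4]].

So P = [[1, 2, 3, 5], [4]], Q = [[1, 2, 3, 5], [4]].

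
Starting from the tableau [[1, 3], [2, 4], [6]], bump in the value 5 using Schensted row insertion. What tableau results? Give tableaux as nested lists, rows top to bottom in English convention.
5 is larger than every entry of row 1, so it is appended to row 1. The new tableau is [[1, 3, 5], [2, 4], [6]].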